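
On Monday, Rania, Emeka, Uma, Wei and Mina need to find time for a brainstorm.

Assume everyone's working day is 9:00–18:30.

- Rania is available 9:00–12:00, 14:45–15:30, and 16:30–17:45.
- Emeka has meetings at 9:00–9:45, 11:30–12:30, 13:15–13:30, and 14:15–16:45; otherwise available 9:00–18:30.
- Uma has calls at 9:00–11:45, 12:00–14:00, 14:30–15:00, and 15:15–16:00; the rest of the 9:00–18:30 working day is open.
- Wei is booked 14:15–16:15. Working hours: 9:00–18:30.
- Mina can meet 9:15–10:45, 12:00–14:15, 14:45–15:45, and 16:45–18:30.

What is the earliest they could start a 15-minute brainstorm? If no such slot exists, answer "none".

Emeka free within 09:00–18:30: 09:45–11:30, 12:30–13:15, 13:30–14:15, 16:45–18:30.
Uma free within 09:00–18:30: 11:45–12:00, 14:00–14:30, 15:00–15:15, 16:00–18:30.
Wei free within 09:00–18:30: 09:00–14:15, 16:15–18:30.
Rania ∩ Emeka: 09:45–11:30, 16:45–17:45.
Rania ∩ Emeka ∩ Uma: 16:45–17:45.
Rania ∩ Emeka ∩ Uma ∩ Wei: 16:45–17:45.
Rania ∩ Emeka ∩ Uma ∩ Wei ∩ Mina: 16:45–17:45.
Windows ≥ 15 min: 16:45–17:45.
Earliest such window starts at 16:45.

16:45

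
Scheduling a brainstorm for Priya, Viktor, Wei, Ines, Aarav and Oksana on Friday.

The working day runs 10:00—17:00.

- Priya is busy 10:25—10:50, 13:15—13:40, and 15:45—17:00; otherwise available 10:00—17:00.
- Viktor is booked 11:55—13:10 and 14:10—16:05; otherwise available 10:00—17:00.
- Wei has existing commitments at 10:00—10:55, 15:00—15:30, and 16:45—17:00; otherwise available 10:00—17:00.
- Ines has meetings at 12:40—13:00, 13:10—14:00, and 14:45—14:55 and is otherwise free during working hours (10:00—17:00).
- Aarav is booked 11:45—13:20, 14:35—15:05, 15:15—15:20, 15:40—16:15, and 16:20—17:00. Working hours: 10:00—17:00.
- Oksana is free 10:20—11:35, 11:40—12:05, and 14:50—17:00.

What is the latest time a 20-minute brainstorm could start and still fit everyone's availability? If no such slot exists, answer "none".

11:15

Priya free within 10:00–17:00: 10:00–10:25, 10:50–13:15, 13:40–15:45.
Viktor free within 10:00–17:00: 10:00–11:55, 13:10–14:10, 16:05–17:00.
Wei free within 10:00–17:00: 10:55–15:00, 15:30–16:45.
Ines free within 10:00–17:00: 10:00–12:40, 13:00–13:10, 14:00–14:45, 14:55–17:00.
Aarav free within 10:00–17:00: 10:00–11:45, 13:20–14:35, 15:05–15:15, 15:20–15:40, 16:15–16:20.
Priya ∩ Viktor: 10:00–10:25, 10:50–11:55, 13:10–13:15, 13:40–14:10.
Priya ∩ Viktor ∩ Wei: 10:55–11:55, 13:10–13:15, 13:40–14:10.
Priya ∩ Viktor ∩ Wei ∩ Ines: 10:55–11:55, 14:00–14:10.
Priya ∩ Viktor ∩ Wei ∩ Ines ∩ Aarav: 10:55–11:45, 14:00–14:10.
Priya ∩ Viktor ∩ Wei ∩ Ines ∩ Aarav ∩ Oksana: 10:55–11:35, 11:40–11:45.
Windows ≥ 20 min: 10:55–11:35.
Latest start in the last window 10:55–11:35 is 11:35 − 20 min = 11:15.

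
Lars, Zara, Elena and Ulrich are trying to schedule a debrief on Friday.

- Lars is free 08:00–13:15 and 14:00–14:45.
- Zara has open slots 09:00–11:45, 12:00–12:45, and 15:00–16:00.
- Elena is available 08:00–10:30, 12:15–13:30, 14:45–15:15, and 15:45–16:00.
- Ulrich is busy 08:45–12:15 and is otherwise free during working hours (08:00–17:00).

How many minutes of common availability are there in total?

Ulrich free within 08:00–17:00: 08:00–08:45, 12:15–17:00.
Lars ∩ Zara: 09:00–11:45, 12:00–12:45.
Lars ∩ Zara ∩ Elena: 09:00–10:30, 12:15–12:45.
Lars ∩ Zara ∩ Elena ∩ Ulrich: 12:15–12:45.
Total common minutes: 30.

30 minutes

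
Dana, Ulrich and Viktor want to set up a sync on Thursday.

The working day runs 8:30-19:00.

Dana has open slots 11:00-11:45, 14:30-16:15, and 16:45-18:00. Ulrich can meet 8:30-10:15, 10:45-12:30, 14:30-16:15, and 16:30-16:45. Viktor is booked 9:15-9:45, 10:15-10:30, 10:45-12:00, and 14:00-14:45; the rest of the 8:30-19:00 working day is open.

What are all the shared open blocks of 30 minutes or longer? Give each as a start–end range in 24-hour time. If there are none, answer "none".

14:45–16:15

Viktor free within 08:30–19:00: 08:30–09:15, 09:45–10:15, 10:30–10:45, 12:00–14:00, 14:45–19:00.
Dana ∩ Ulrich: 11:00–11:45, 14:30–16:15.
Dana ∩ Ulrich ∩ Viktor: 14:45–16:15.
Windows ≥ 30 min: 14:45–16:15.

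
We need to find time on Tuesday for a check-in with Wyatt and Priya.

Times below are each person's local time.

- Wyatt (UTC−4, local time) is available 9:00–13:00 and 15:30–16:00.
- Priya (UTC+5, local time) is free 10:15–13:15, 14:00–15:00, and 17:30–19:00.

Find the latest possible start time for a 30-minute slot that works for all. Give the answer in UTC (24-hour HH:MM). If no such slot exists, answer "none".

13:30

Wyatt → UTC: 13:00–17:00, 19:30–20:00.
Priya → UTC: 05:15–08:15, 09:00–10:00, 12:30–14:00.
Wyatt ∩ Priya: 13:00–14:00.
Windows ≥ 30 min: 13:00–14:00.
Latest start in the last window 13:00–14:00 is 14:00 − 30 min = 13:30.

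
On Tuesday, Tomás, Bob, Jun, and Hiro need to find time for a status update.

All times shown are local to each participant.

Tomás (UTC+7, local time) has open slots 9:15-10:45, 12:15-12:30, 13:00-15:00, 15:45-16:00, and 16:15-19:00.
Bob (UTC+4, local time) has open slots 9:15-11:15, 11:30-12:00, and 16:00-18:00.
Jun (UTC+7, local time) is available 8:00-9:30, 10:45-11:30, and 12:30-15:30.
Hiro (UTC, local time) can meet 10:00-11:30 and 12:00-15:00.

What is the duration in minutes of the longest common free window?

0 minutes

Tomás → UTC: 02:15–03:45, 05:15–05:30, 06:00–08:00, 08:45–09:00, 09:15–12:00.
Bob → UTC: 05:15–07:15, 07:30–08:00, 12:00–14:00.
Jun → UTC: 01:00–02:30, 03:45–04:30, 05:30–08:30.
Hiro → UTC: 10:00–11:30, 12:00–15:00.
Tomás ∩ Bob: 05:15–05:30, 06:00–07:15, 07:30–08:00.
Tomás ∩ Bob ∩ Jun: 06:00–07:15, 07:30–08:00.
Tomás ∩ Bob ∩ Jun ∩ Hiro: (none).
No common window.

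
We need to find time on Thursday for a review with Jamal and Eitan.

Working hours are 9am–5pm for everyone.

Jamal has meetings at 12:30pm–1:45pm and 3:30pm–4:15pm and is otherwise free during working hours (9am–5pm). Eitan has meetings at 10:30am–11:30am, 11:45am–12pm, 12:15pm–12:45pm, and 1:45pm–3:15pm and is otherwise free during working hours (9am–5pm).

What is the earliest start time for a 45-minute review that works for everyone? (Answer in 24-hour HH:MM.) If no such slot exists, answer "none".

09:00

Jamal free within 09:00–17:00: 09:00–12:30, 13:45–15:30, 16:15–17:00.
Eitan free within 09:00–17:00: 09:00–10:30, 11:30–11:45, 12:00–12:15, 12:45–13:45, 15:15–17:00.
Jamal ∩ Eitan: 09:00–10:30, 11:30–11:45, 12:00–12:15, 15:15–15:30, 16:15–17:00.
Windows ≥ 45 min: 09:00–10:30, 16:15–17:00.
Earliest such window starts at 09:00.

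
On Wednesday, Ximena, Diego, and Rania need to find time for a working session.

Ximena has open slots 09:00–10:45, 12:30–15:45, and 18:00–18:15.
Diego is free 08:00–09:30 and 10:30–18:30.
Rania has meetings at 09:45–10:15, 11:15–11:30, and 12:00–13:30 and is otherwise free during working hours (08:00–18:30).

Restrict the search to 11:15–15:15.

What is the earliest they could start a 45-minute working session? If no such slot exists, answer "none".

Rania free within 08:00–18:30: 08:00–09:45, 10:15–11:15, 11:30–12:00, 13:30–18:30.
Ximena ∩ Diego: 09:00–09:30, 10:30–10:45, 12:30–15:45, 18:00–18:15.
Ximena ∩ Diego ∩ Rania: 09:00–09:30, 10:30–10:45, 13:30–15:45, 18:00–18:15.
Restricted to 11:15–15:15: 13:30–15:15.
Windows ≥ 45 min: 13:30–15:15.
Earliest such window starts at 13:30.

13:30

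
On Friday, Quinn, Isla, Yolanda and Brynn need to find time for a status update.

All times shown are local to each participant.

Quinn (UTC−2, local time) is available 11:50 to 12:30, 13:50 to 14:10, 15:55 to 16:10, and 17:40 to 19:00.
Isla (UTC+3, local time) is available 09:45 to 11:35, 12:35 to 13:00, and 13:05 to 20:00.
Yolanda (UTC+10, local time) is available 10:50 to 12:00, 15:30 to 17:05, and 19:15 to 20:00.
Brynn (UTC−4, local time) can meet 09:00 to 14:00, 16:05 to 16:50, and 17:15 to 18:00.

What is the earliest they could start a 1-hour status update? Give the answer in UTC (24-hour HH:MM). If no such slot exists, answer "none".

Quinn → UTC: 13:50–14:30, 15:50–16:10, 17:55–18:10, 19:40–21:00.
Isla → UTC: 06:45–08:35, 09:35–10:00, 10:05–17:00.
Yolanda → UTC: 00:50–02:00, 05:30–07:05, 09:15–10:00.
Brynn → UTC: 13:00–18:00, 20:05–20:50, 21:15–22:00.
Quinn ∩ Isla: 13:50–14:30, 15:50–16:10.
Quinn ∩ Isla ∩ Yolanda: (none).
Quinn ∩ Isla ∩ Yolanda ∩ Brynn: (none).
Windows ≥ 60 min: (none).

none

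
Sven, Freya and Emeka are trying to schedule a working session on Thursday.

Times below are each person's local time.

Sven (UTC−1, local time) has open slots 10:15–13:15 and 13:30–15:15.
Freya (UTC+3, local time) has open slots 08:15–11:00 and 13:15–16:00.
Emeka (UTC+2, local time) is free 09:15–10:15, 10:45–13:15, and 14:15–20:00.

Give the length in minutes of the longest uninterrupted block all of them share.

45 minutes

Sven → UTC: 11:15–14:15, 14:30–16:15.
Freya → UTC: 05:15–08:00, 10:15–13:00.
Emeka → UTC: 07:15–08:15, 08:45–11:15, 12:15–18:00.
Sven ∩ Freya: 11:15–13:00.
Sven ∩ Freya ∩ Emeka: 12:15–13:00.
Single common window of 45 minutes.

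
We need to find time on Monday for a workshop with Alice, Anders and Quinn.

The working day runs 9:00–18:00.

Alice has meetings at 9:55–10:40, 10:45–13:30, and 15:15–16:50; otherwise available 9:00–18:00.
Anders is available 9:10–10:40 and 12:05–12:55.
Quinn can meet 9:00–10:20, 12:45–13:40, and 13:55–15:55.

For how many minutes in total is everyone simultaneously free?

45 minutes

Alice free within 09:00–18:00: 09:00–09:55, 10:40–10:45, 13:30–15:15, 16:50–18:00.
Alice ∩ Anders: 09:10–09:55.
Alice ∩ Anders ∩ Quinn: 09:10–09:55.
Total common minutes: 45.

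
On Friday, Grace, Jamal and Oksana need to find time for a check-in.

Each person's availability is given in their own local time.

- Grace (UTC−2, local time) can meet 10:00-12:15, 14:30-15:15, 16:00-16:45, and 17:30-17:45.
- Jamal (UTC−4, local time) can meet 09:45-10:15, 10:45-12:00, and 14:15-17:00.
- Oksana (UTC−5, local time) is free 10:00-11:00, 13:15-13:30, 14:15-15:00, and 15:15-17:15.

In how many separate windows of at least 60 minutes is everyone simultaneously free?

0

Grace → UTC: 12:00–14:15, 16:30–17:15, 18:00–18:45, 19:30–19:45.
Jamal → UTC: 13:45–14:15, 14:45–16:00, 18:15–21:00.
Oksana → UTC: 15:00–16:00, 18:15–18:30, 19:15–20:00, 20:15–22:15.
Grace ∩ Jamal: 13:45–14:15, 18:15–18:45, 19:30–19:45.
Grace ∩ Jamal ∩ Oksana: 18:15–18:30, 19:30–19:45.
Windows ≥ 60 min: (none).
That's 0 windows.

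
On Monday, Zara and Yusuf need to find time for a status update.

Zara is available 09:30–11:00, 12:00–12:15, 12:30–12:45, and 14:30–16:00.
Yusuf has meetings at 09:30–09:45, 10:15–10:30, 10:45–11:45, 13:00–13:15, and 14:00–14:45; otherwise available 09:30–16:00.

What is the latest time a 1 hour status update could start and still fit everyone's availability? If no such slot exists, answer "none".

15:00

Yusuf free within 09:30–16:00: 09:45–10:15, 10:30–10:45, 11:45–13:00, 13:15–14:00, 14:45–16:00.
Zara ∩ Yusuf: 09:45–10:15, 10:30–10:45, 12:00–12:15, 12:30–12:45, 14:45–16:00.
Windows ≥ 60 min: 14:45–16:00.
Latest start in the last window 14:45–16:00 is 16:00 − 60 min = 15:00.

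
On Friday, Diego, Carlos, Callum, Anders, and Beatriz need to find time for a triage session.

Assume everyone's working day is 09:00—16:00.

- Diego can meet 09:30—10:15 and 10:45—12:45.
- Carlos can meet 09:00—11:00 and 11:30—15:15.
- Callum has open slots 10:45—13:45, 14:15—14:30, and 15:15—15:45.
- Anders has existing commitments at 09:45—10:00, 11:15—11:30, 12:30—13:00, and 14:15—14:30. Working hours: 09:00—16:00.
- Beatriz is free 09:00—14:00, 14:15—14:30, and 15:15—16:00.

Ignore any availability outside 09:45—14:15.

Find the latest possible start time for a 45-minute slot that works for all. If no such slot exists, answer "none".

11:45

Anders free within 09:00–16:00: 09:00–09:45, 10:00–11:15, 11:30–12:30, 13:00–14:15, 14:30–16:00.
Diego ∩ Carlos: 09:30–10:15, 10:45–11:00, 11:30–12:45.
Diego ∩ Carlos ∩ Callum: 10:45–11:00, 11:30–12:45.
Diego ∩ Carlos ∩ Callum ∩ Anders: 10:45–11:00, 11:30–12:30.
Diego ∩ Carlos ∩ Callum ∩ Anders ∩ Beatriz: 10:45–11:00, 11:30–12:30.
Restricted to 09:45–14:15: 10:45–11:00, 11:30–12:30.
Windows ≥ 45 min: 11:30–12:30.
Latest start in the last window 11:30–12:30 is 12:30 − 45 min = 11:45.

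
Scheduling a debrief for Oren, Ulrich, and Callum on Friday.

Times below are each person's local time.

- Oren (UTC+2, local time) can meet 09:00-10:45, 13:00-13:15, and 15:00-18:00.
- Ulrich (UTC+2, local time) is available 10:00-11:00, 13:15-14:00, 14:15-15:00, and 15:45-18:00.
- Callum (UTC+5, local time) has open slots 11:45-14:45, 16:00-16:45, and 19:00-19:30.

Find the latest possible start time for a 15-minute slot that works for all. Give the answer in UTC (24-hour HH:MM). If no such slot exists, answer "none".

Oren → UTC: 07:00–08:45, 11:00–11:15, 13:00–16:00.
Ulrich → UTC: 08:00–09:00, 11:15–12:00, 12:15–13:00, 13:45–16:00.
Callum → UTC: 06:45–09:45, 11:00–11:45, 14:00–14:30.
Oren ∩ Ulrich: 08:00–08:45, 13:45–16:00.
Oren ∩ Ulrich ∩ Callum: 08:00–08:45, 14:00–14:30.
Windows ≥ 15 min: 08:00–08:45, 14:00–14:30.
Latest start in the last window 14:00–14:30 is 14:30 − 15 min = 14:15.

14:15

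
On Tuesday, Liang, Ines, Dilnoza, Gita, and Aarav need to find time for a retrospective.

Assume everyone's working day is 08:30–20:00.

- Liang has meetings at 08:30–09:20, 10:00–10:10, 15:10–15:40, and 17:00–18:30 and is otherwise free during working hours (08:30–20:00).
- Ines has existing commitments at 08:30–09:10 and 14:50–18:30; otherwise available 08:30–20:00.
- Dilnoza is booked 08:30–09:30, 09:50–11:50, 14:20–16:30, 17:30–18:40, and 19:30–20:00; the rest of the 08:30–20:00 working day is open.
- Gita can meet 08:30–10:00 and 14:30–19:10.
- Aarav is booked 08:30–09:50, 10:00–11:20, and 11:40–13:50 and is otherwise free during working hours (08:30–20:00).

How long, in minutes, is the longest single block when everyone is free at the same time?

30 minutes

Liang free within 08:30–20:00: 09:20–10:00, 10:10–15:10, 15:40–17:00, 18:30–20:00.
Ines free within 08:30–20:00: 09:10–14:50, 18:30–20:00.
Dilnoza free within 08:30–20:00: 09:30–09:50, 11:50–14:20, 16:30–17:30, 18:40–19:30.
Aarav free within 08:30–20:00: 09:50–10:00, 11:20–11:40, 13:50–20:00.
Liang ∩ Ines: 09:20–10:00, 10:10–14:50, 18:30–20:00.
Liang ∩ Ines ∩ Dilnoza: 09:30–09:50, 11:50–14:20, 18:40–19:30.
Liang ∩ Ines ∩ Dilnoza ∩ Gita: 09:30–09:50, 18:40–19:10.
Liang ∩ Ines ∩ Dilnoza ∩ Gita ∩ Aarav: 18:40–19:10.
Single common window of 30 minutes.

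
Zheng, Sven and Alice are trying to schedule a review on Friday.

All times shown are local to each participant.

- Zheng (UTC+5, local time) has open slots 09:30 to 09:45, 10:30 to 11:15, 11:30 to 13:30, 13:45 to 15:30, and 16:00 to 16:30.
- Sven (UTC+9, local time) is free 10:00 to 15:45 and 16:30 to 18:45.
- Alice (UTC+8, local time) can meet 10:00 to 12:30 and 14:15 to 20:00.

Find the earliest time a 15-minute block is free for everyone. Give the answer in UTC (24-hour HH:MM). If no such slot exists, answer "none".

06:30

Zheng → UTC: 04:30–04:45, 05:30–06:15, 06:30–08:30, 08:45–10:30, 11:00–11:30.
Sven → UTC: 01:00–06:45, 07:30–09:45.
Alice → UTC: 02:00–04:30, 06:15–12:00.
Zheng ∩ Sven: 04:30–04:45, 05:30–06:15, 06:30–06:45, 07:30–08:30, 08:45–09:45.
Zheng ∩ Sven ∩ Alice: 06:30–06:45, 07:30–08:30, 08:45–09:45.
Windows ≥ 15 min: 06:30–06:45, 07:30–08:30, 08:45–09:45.
Earliest such window starts at 06:30.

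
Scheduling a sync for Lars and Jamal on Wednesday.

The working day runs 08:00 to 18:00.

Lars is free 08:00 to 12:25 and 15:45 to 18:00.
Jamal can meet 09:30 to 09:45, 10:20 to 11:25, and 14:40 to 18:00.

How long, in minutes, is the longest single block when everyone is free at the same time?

Lars ∩ Jamal: 09:30–09:45, 10:20–11:25, 15:45–18:00.
Common window lengths: 15, 65, 135 min; longest is 135.

135 minutes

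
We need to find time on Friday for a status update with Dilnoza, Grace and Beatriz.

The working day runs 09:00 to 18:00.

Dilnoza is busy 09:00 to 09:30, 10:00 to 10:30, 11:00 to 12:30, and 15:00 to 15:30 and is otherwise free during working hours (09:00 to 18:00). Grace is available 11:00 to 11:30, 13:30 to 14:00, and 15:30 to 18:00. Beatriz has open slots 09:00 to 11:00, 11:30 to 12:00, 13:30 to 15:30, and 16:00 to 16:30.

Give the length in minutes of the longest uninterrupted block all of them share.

30 minutes

Dilnoza free within 09:00–18:00: 09:30–10:00, 10:30–11:00, 12:30–15:00, 15:30–18:00.
Dilnoza ∩ Grace: 13:30–14:00, 15:30–18:00.
Dilnoza ∩ Grace ∩ Beatriz: 13:30–14:00, 16:00–16:30.
Common window lengths: 30, 30 min; longest is 30.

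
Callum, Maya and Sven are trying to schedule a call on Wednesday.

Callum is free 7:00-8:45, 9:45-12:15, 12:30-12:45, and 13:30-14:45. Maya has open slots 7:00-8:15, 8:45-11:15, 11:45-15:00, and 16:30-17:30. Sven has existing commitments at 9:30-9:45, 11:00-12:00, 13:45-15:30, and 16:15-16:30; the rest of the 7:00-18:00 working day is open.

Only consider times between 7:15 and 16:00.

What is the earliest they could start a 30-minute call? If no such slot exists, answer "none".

07:15

Sven free within 07:00–18:00: 07:00–09:30, 09:45–11:00, 12:00–13:45, 15:30–16:15, 16:30–18:00.
Callum ∩ Maya: 07:00–08:15, 09:45–11:15, 11:45–12:15, 12:30–12:45, 13:30–14:45.
Callum ∩ Maya ∩ Sven: 07:00–08:15, 09:45–11:00, 12:00–12:15, 12:30–12:45, 13:30–13:45.
Restricted to 07:15–16:00: 07:15–08:15, 09:45–11:00, 12:00–12:15, 12:30–12:45, 13:30–13:45.
Windows ≥ 30 min: 07:15–08:15, 09:45–11:00.
Earliest such window starts at 07:15.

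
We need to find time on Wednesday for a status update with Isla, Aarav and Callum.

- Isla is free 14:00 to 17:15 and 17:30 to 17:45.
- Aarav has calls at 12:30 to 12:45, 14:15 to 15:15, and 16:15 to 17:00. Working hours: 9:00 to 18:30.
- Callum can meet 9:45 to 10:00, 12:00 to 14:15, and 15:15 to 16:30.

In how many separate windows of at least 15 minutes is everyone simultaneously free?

Aarav free within 09:00–18:30: 09:00–12:30, 12:45–14:15, 15:15–16:15, 17:00–18:30.
Isla ∩ Aarav: 14:00–14:15, 15:15–16:15, 17:00–17:15, 17:30–17:45.
Isla ∩ Aarav ∩ Callum: 14:00–14:15, 15:15–16:15.
Windows ≥ 15 min: 14:00–14:15, 15:15–16:15.
That's 2 windows.

2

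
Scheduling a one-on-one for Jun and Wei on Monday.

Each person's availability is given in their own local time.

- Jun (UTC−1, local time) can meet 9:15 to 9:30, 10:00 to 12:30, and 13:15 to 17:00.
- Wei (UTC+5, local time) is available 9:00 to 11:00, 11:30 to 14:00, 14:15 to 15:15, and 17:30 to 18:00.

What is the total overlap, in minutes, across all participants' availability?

Jun → UTC: 10:15–10:30, 11:00–13:30, 14:15–18:00.
Wei → UTC: 04:00–06:00, 06:30–09:00, 09:15–10:15, 12:30–13:00.
Jun ∩ Wei: 12:30–13:00.
Total common minutes: 30.

30 minutes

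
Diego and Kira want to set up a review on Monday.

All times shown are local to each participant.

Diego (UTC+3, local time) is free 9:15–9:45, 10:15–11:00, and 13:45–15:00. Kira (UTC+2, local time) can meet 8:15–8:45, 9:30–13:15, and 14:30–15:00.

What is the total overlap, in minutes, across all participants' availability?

90 minutes

Diego → UTC: 06:15–06:45, 07:15–08:00, 10:45–12:00.
Kira → UTC: 06:15–06:45, 07:30–11:15, 12:30–13:00.
Diego ∩ Kira: 06:15–06:45, 07:30–08:00, 10:45–11:15.
Total common minutes: 30 + 30 + 30 = 90.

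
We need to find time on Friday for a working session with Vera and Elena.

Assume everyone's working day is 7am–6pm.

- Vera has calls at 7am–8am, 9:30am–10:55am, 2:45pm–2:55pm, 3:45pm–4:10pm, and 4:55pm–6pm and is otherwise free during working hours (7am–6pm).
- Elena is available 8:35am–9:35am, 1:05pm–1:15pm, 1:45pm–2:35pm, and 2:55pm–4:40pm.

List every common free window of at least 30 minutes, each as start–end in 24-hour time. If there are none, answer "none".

Vera free within 07:00–18:00: 08:00–09:30, 10:55–14:45, 14:55–15:45, 16:10–16:55.
Vera ∩ Elena: 08:35–09:30, 13:05–13:15, 13:45–14:35, 14:55–15:45, 16:10–16:40.
Windows ≥ 30 min: 08:35–09:30, 13:45–14:35, 14:55–15:45, 16:10–16:40.

08:35–09:30, 13:45–14:35, 14:55–15:45, 16:10–16:40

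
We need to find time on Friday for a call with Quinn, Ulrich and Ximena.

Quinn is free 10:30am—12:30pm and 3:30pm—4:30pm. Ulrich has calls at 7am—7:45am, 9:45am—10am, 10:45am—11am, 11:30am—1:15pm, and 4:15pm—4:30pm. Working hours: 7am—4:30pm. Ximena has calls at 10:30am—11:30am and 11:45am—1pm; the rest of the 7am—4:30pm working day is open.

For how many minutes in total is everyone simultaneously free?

Ulrich free within 07:00–16:30: 07:45–09:45, 10:00–10:45, 11:00–11:30, 13:15–16:15.
Ximena free within 07:00–16:30: 07:00–10:30, 11:30–11:45, 13:00–16:30.
Quinn ∩ Ulrich: 10:30–10:45, 11:00–11:30, 15:30–16:15.
Quinn ∩ Ulrich ∩ Ximena: 15:30–16:15.
Total common minutes: 45.

45 minutes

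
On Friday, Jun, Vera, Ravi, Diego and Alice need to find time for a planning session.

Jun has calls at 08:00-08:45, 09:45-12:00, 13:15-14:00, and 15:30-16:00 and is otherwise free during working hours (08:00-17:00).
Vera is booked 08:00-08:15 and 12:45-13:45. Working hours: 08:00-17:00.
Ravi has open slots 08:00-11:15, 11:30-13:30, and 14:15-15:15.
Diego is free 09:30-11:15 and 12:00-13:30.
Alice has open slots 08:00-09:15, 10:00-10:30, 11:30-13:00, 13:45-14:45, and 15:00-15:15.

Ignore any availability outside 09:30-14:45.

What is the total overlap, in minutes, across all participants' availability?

45 minutes

Jun free within 08:00–17:00: 08:45–09:45, 12:00–13:15, 14:00–15:30, 16:00–17:00.
Vera free within 08:00–17:00: 08:15–12:45, 13:45–17:00.
Jun ∩ Vera: 08:45–09:45, 12:00–12:45, 14:00–15:30, 16:00–17:00.
Jun ∩ Vera ∩ Ravi: 08:45–09:45, 12:00–12:45, 14:15–15:15.
Jun ∩ Vera ∩ Ravi ∩ Diego: 09:30–09:45, 12:00–12:45.
Jun ∩ Vera ∩ Ravi ∩ Diego ∩ Alice: 12:00–12:45.
Restricted to 09:30–14:45: 12:00–12:45.
Total common minutes: 45.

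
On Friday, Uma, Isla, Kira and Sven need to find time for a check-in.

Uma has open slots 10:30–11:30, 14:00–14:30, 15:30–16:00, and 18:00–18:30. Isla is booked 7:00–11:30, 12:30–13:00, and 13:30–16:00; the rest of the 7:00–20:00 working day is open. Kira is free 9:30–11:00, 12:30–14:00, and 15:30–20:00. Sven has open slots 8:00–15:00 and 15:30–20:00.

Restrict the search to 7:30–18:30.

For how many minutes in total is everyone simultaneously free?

Isla free within 07:00–20:00: 11:30–12:30, 13:00–13:30, 16:00–20:00.
Uma ∩ Isla: 18:00–18:30.
Uma ∩ Isla ∩ Kira: 18:00–18:30.
Uma ∩ Isla ∩ Kira ∩ Sven: 18:00–18:30.
Restricted to 07:30–18:30: 18:00–18:30.
Total common minutes: 30.

30 minutes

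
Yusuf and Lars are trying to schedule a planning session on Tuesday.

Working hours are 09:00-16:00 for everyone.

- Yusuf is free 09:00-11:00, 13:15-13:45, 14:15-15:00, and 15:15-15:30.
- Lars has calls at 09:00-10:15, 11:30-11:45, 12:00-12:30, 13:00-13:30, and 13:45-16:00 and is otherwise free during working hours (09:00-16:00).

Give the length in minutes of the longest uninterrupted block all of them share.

45 minutes

Lars free within 09:00–16:00: 10:15–11:30, 11:45–12:00, 12:30–13:00, 13:30–13:45.
Yusuf ∩ Lars: 10:15–11:00, 13:30–13:45.
Common window lengths: 45, 15 min; longest is 45.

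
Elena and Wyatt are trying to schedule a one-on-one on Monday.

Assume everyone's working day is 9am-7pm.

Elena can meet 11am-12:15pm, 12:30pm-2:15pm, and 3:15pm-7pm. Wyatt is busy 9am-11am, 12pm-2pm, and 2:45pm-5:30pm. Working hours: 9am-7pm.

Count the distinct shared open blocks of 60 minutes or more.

Wyatt free within 09:00–19:00: 11:00–12:00, 14:00–14:45, 17:30–19:00.
Elena ∩ Wyatt: 11:00–12:00, 14:00–14:15, 17:30–19:00.
Windows ≥ 60 min: 11:00–12:00, 17:30–19:00.
That's 2 windows.

2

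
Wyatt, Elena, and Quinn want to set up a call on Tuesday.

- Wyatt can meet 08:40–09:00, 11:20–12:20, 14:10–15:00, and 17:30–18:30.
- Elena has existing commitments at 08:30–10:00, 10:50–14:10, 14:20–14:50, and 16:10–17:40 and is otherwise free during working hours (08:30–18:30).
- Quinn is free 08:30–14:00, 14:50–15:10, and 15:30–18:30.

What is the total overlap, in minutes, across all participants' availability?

60 minutes

Elena free within 08:30–18:30: 10:00–10:50, 14:10–14:20, 14:50–16:10, 17:40–18:30.
Wyatt ∩ Elena: 14:10–14:20, 14:50–15:00, 17:40–18:30.
Wyatt ∩ Elena ∩ Quinn: 14:50–15:00, 17:40–18:30.
Total common minutes: 10 + 50 = 60.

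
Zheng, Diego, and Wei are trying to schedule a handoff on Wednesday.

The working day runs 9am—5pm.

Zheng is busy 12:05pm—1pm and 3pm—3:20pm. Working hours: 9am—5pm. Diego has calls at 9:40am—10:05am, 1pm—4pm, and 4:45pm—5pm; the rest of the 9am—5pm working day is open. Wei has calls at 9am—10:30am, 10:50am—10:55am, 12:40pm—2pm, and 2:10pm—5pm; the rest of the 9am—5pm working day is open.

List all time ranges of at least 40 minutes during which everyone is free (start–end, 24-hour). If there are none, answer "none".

10:55–12:05

Zheng free within 09:00–17:00: 09:00–12:05, 13:00–15:00, 15:20–17:00.
Diego free within 09:00–17:00: 09:00–09:40, 10:05–13:00, 16:00–16:45.
Wei free within 09:00–17:00: 10:30–10:50, 10:55–12:40, 14:00–14:10.
Zheng ∩ Diego: 09:00–09:40, 10:05–12:05, 16:00–16:45.
Zheng ∩ Diego ∩ Wei: 10:30–10:50, 10:55–12:05.
Windows ≥ 40 min: 10:55–12:05.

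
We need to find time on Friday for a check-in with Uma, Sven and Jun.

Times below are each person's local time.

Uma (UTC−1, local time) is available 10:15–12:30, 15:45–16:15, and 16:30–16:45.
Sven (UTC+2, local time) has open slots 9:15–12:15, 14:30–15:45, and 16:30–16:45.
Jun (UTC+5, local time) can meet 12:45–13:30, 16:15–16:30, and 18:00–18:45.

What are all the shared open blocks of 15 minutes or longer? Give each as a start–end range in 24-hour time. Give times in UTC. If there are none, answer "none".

13:00–13:30

Uma → UTC: 11:15–13:30, 16:45–17:15, 17:30–17:45.
Sven → UTC: 07:15–10:15, 12:30–13:45, 14:30–14:45.
Jun → UTC: 07:45–08:30, 11:15–11:30, 13:00–13:45.
Uma ∩ Sven: 12:30–13:30.
Uma ∩ Sven ∩ Jun: 13:00–13:30.
Windows ≥ 15 min: 13:00–13:30.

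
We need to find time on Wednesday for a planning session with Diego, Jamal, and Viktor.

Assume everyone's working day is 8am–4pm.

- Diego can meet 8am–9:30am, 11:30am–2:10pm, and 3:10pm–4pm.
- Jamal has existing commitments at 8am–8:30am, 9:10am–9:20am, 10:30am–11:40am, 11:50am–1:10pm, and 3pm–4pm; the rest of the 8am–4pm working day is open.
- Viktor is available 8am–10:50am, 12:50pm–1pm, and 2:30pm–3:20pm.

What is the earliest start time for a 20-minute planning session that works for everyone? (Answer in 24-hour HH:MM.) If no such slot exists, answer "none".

08:30

Jamal free within 08:00–16:00: 08:30–09:10, 09:20–10:30, 11:40–11:50, 13:10–15:00.
Diego ∩ Jamal: 08:30–09:10, 09:20–09:30, 11:40–11:50, 13:10–14:10.
Diego ∩ Jamal ∩ Viktor: 08:30–09:10, 09:20–09:30.
Windows ≥ 20 min: 08:30–09:10.
Earliest such window starts at 08:30.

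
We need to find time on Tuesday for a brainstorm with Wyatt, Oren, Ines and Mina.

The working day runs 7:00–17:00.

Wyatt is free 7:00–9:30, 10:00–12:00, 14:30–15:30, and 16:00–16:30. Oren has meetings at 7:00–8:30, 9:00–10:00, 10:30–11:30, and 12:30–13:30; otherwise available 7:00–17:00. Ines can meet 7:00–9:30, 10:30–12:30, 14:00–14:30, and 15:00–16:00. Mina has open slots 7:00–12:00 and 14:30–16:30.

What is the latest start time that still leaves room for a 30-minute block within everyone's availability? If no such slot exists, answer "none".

15:00

Oren free within 07:00–17:00: 08:30–09:00, 10:00–10:30, 11:30–12:30, 13:30–17:00.
Wyatt ∩ Oren: 08:30–09:00, 10:00–10:30, 11:30–12:00, 14:30–15:30, 16:00–16:30.
Wyatt ∩ Oren ∩ Ines: 08:30–09:00, 11:30–12:00, 15:00–15:30.
Wyatt ∩ Oren ∩ Ines ∩ Mina: 08:30–09:00, 11:30–12:00, 15:00–15:30.
Windows ≥ 30 min: 08:30–09:00, 11:30–12:00, 15:00–15:30.
Latest start in the last window 15:00–15:30 is 15:30 − 30 min = 15:00.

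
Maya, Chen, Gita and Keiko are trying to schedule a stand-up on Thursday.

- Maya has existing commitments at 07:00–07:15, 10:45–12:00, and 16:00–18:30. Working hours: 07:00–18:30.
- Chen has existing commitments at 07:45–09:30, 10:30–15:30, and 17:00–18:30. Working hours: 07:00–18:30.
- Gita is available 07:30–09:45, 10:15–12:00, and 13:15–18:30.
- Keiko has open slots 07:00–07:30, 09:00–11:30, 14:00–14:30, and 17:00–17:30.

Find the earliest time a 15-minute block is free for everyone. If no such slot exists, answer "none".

Maya free within 07:00–18:30: 07:15–10:45, 12:00–16:00.
Chen free within 07:00–18:30: 07:00–07:45, 09:30–10:30, 15:30–17:00.
Maya ∩ Chen: 07:15–07:45, 09:30–10:30, 15:30–16:00.
Maya ∩ Chen ∩ Gita: 07:30–07:45, 09:30–09:45, 10:15–10:30, 15:30–16:00.
Maya ∩ Chen ∩ Gita ∩ Keiko: 09:30–09:45, 10:15–10:30.
Windows ≥ 15 min: 09:30–09:45, 10:15–10:30.
Earliest such window starts at 09:30.

09:30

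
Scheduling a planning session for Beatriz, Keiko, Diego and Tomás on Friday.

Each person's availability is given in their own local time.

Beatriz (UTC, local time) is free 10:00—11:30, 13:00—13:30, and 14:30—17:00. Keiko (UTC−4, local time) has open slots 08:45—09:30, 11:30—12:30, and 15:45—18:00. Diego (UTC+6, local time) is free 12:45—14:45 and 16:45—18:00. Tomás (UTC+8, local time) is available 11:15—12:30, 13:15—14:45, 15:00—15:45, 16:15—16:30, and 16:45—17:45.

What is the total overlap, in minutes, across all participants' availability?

0 minutes

Beatriz → UTC: 10:00–11:30, 13:00–13:30, 14:30–17:00.
Keiko → UTC: 12:45–13:30, 15:30–16:30, 19:45–22:00.
Diego → UTC: 06:45–08:45, 10:45–12:00.
Tomás → UTC: 03:15–04:30, 05:15–06:45, 07:00–07:45, 08:15–08:30, 08:45–09:45.
Beatriz ∩ Keiko: 13:00–13:30, 15:30–16:30.
Beatriz ∩ Keiko ∩ Diego: (none).
Beatriz ∩ Keiko ∩ Diego ∩ Tomás: (none).
Total common minutes: 0.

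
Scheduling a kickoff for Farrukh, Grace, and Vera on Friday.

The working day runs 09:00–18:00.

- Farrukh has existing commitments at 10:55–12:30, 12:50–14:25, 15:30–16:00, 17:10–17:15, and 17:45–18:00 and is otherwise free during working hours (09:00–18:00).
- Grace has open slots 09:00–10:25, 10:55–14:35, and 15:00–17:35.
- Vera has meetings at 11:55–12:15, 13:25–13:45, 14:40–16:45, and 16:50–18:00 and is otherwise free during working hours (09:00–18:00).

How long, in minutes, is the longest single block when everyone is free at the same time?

Farrukh free within 09:00–18:00: 09:00–10:55, 12:30–12:50, 14:25–15:30, 16:00–17:10, 17:15–17:45.
Vera free within 09:00–18:00: 09:00–11:55, 12:15–13:25, 13:45–14:40, 16:45–16:50.
Farrukh ∩ Grace: 09:00–10:25, 12:30–12:50, 14:25–14:35, 15:00–15:30, 16:00–17:10, 17:15–17:35.
Farrukh ∩ Grace ∩ Vera: 09:00–10:25, 12:30–12:50, 14:25–14:35, 16:45–16:50.
Common window lengths: 85, 20, 10, 5 min; longest is 85.

85 minutes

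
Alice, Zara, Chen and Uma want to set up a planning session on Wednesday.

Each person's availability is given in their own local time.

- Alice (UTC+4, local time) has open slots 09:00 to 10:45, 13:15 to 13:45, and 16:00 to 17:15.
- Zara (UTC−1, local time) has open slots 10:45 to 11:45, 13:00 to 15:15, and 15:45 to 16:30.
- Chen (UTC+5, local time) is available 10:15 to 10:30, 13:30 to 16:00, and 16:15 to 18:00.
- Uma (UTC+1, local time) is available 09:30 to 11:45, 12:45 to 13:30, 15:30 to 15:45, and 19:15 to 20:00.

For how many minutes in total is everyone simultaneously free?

30 minutes

Alice → UTC: 05:00–06:45, 09:15–09:45, 12:00–13:15.
Zara → UTC: 11:45–12:45, 14:00–16:15, 16:45–17:30.
Chen → UTC: 05:15–05:30, 08:30–11:00, 11:15–13:00.
Uma → UTC: 08:30–10:45, 11:45–12:30, 14:30–14:45, 18:15–19:00.
Alice ∩ Zara: 12:00–12:45.
Alice ∩ Zara ∩ Chen: 12:00–12:45.
Alice ∩ Zara ∩ Chen ∩ Uma: 12:00–12:30.
Total common minutes: 30.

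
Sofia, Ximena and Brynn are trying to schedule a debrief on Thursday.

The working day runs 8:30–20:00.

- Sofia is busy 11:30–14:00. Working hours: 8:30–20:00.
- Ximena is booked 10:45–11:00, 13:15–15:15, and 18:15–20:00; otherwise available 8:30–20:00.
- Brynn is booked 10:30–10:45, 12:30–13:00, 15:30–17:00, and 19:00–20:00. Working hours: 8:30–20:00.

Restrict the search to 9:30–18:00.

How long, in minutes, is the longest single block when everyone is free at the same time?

60 minutes

Sofia free within 08:30–20:00: 08:30–11:30, 14:00–20:00.
Ximena free within 08:30–20:00: 08:30–10:45, 11:00–13:15, 15:15–18:15.
Brynn free within 08:30–20:00: 08:30–10:30, 10:45–12:30, 13:00–15:30, 17:00–19:00.
Sofia ∩ Ximena: 08:30–10:45, 11:00–11:30, 15:15–18:15.
Sofia ∩ Ximena ∩ Brynn: 08:30–10:30, 11:00–11:30, 15:15–15:30, 17:00–18:15.
Restricted to 09:30–18:00: 09:30–10:30, 11:00–11:30, 15:15–15:30, 17:00–18:00.
Common window lengths: 60, 30, 15, 60 min; longest is 60.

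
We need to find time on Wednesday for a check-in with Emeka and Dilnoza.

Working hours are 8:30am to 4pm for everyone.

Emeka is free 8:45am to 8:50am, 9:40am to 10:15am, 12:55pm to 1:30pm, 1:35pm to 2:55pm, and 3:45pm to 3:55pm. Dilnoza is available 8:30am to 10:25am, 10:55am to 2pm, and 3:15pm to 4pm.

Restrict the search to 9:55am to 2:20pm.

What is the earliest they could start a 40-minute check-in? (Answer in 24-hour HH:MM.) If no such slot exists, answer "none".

none

Emeka ∩ Dilnoza: 08:45–08:50, 09:40–10:15, 12:55–13:30, 13:35–14:00, 15:45–15:55.
Restricted to 09:55–14:20: 09:55–10:15, 12:55–13:30, 13:35–14:00.
Windows ≥ 40 min: (none).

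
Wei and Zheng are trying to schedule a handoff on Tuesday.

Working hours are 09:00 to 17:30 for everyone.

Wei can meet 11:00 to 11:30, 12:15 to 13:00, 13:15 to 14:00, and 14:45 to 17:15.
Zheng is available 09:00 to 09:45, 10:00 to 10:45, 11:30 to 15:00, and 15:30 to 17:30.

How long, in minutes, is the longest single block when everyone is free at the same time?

Wei ∩ Zheng: 12:15–13:00, 13:15–14:00, 14:45–15:00, 15:30–17:15.
Common window lengths: 45, 45, 15, 105 min; longest is 105.

105 minutes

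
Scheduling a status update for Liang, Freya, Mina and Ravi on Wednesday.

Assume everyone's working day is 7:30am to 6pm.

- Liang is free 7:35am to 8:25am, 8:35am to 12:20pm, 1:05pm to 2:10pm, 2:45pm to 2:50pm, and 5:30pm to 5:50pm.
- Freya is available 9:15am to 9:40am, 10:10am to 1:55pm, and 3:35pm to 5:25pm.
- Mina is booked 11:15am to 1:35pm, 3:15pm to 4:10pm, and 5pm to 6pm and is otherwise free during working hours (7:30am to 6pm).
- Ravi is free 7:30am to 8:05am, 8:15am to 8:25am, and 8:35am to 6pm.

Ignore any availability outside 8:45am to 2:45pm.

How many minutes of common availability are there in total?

Mina free within 07:30–18:00: 07:30–11:15, 13:35–15:15, 16:10–17:00.
Liang ∩ Freya: 09:15–09:40, 10:10–12:20, 13:05–13:55.
Liang ∩ Freya ∩ Mina: 09:15–09:40, 10:10–11:15, 13:35–13:55.
Liang ∩ Freya ∩ Mina ∩ Ravi: 09:15–09:40, 10:10–11:15, 13:35–13:55.
Restricted to 08:45–14:45: 09:15–09:40, 10:10–11:15, 13:35–13:55.
Total common minutes: 25 + 65 + 20 = 110.

110 minutes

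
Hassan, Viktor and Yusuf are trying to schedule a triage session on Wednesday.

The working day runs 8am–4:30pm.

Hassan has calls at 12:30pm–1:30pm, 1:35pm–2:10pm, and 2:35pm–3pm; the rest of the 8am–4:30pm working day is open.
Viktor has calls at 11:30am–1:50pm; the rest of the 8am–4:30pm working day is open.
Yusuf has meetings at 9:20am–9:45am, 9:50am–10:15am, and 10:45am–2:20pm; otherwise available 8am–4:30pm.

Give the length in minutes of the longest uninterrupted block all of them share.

90 minutes

Hassan free within 08:00–16:30: 08:00–12:30, 13:30–13:35, 14:10–14:35, 15:00–16:30.
Viktor free within 08:00–16:30: 08:00–11:30, 13:50–16:30.
Yusuf free within 08:00–16:30: 08:00–09:20, 09:45–09:50, 10:15–10:45, 14:20–16:30.
Hassan ∩ Viktor: 08:00–11:30, 14:10–14:35, 15:00–16:30.
Hassan ∩ Viktor ∩ Yusuf: 08:00–09:20, 09:45–09:50, 10:15–10:45, 14:20–14:35, 15:00–16:30.
Common window lengths: 80, 5, 30, 15, 90 min; longest is 90.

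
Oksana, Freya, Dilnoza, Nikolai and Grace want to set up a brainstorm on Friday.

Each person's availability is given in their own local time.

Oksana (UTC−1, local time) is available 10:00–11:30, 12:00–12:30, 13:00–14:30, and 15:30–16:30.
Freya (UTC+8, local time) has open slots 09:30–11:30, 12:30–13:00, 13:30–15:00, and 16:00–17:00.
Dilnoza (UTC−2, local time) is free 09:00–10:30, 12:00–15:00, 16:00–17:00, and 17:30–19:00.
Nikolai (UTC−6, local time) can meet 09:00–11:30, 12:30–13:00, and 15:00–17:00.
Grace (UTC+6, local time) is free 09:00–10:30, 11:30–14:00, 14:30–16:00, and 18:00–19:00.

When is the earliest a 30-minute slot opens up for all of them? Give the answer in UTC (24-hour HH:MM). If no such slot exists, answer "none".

Oksana → UTC: 11:00–12:30, 13:00–13:30, 14:00–15:30, 16:30–17:30.
Freya → UTC: 01:30–03:30, 04:30–05:00, 05:30–07:00, 08:00–09:00.
Dilnoza → UTC: 11:00–12:30, 14:00–17:00, 18:00–19:00, 19:30–21:00.
Nikolai → UTC: 15:00–17:30, 18:30–19:00, 21:00–23:00.
Grace → UTC: 03:00–04:30, 05:30–08:00, 08:30–10:00, 12:00–13:00.
Oksana ∩ Freya: (none).
Oksana ∩ Freya ∩ Dilnoza: (none).
Oksana ∩ Freya ∩ Dilnoza ∩ Nikolai: (none).
Oksana ∩ Freya ∩ Dilnoza ∩ Nikolai ∩ Grace: (none).
Windows ≥ 30 min: (none).

none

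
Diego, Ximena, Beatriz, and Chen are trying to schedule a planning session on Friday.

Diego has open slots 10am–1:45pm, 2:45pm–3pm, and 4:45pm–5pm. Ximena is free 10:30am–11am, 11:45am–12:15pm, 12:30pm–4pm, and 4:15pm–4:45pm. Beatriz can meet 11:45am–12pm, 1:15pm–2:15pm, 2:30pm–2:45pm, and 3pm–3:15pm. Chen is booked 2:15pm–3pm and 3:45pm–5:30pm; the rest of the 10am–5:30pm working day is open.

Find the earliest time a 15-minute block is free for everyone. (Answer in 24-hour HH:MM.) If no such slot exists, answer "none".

Chen free within 10:00–17:30: 10:00–14:15, 15:00–15:45.
Diego ∩ Ximena: 10:30–11:00, 11:45–12:15, 12:30–13:45, 14:45–15:00.
Diego ∩ Ximena ∩ Beatriz: 11:45–12:00, 13:15–13:45.
Diego ∩ Ximena ∩ Beatriz ∩ Chen: 11:45–12:00, 13:15–13:45.
Windows ≥ 15 min: 11:45–12:00, 13:15–13:45.
Earliest such window starts at 11:45.

11:45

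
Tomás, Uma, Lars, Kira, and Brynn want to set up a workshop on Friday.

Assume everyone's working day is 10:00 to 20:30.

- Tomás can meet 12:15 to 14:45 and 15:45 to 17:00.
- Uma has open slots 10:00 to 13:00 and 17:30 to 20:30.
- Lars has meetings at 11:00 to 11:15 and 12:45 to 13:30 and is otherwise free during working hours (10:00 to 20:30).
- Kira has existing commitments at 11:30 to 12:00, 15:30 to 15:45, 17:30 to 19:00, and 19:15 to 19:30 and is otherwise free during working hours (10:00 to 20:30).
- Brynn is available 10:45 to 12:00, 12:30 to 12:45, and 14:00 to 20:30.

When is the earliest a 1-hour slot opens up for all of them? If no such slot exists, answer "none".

Lars free within 10:00–20:30: 10:00–11:00, 11:15–12:45, 13:30–20:30.
Kira free within 10:00–20:30: 10:00–11:30, 12:00–15:30, 15:45–17:30, 19:00–19:15, 19:30–20:30.
Tomás ∩ Uma: 12:15–13:00.
Tomás ∩ Uma ∩ Lars: 12:15–12:45.
Tomás ∩ Uma ∩ Lars ∩ Kira: 12:15–12:45.
Tomás ∩ Uma ∩ Lars ∩ Kira ∩ Brynn: 12:30–12:45.
Windows ≥ 60 min: (none).

none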